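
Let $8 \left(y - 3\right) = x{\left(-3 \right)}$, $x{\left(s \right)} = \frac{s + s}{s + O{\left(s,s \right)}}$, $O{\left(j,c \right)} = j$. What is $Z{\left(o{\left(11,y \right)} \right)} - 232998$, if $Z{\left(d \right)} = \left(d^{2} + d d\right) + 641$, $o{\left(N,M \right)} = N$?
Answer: $-232115$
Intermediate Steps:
$x{\left(s \right)} = 1$ ($x{\left(s \right)} = \frac{s + s}{s + s} = \frac{2 s}{2 s} = 2 s \frac{1}{2 s} = 1$)
$y = \frac{25}{8}$ ($y = 3 + \frac{1}{8} \cdot 1 = 3 + \frac{1}{8} = \frac{25}{8} \approx 3.125$)
$Z{\left(d \right)} = 641 + 2 d^{2}$ ($Z{\left(d \right)} = \left(d^{2} + d^{2}\right) + 641 = 2 d^{2} + 641 = 641 + 2 d^{2}$)
$Z{\left(o{\left(11,y \right)} \right)} - 232998 = \left(641 + 2 \cdot 11^{2}\right) - 232998 = \left(641 + 2 \cdot 121\right) - 232998 = \left(641 + 242\right) - 232998 = 883 - 232998 = -232115$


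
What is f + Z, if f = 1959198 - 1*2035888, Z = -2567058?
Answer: -2643748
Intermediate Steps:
f = -76690 (f = 1959198 - 2035888 = -76690)
f + Z = -76690 - 2567058 = -2643748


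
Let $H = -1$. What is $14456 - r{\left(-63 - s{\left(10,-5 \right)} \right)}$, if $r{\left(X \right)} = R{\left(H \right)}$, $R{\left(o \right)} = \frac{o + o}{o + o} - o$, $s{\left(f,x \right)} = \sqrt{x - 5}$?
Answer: $14454$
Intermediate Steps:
$s{\left(f,x \right)} = \sqrt{-5 + x}$
$R{\left(o \right)} = 1 - o$ ($R{\left(o \right)} = \frac{2 o}{2 o} - o = 2 o \frac{1}{2 o} - o = 1 - o$)
$r{\left(X \right)} = 2$ ($r{\left(X \right)} = 1 - -1 = 1 + 1 = 2$)
$14456 - r{\left(-63 - s{\left(10,-5 \right)} \right)} = 14456 - 2 = 14454$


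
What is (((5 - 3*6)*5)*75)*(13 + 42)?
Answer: -268125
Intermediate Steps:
(((5 - 3*6)*5)*75)*(13 + 42) = (((5 - 18)*5)*75)*55 = (-13*5*75)*55 = -65*75*55 = -4875*55 = -268125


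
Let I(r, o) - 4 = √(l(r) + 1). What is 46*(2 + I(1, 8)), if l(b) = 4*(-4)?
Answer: 276 + 46*I*√15 ≈ 276.0 + 178.16*I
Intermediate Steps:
l(b) = -16
I(r, o) = 4 + I*√15 (I(r, o) = 4 + √(-16 + 1) = 4 + √(-15) = 4 + I*√15)
46*(2 + I(1, 8)) = 46*(2 + (4 + I*√15)) = 46*(6 + I*√15) = 276 + 46*I*√15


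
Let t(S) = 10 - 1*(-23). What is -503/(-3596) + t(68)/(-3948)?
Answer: 77799/591542 ≈ 0.13152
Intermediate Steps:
t(S) = 33 (t(S) = 10 + 23 = 33)
-503/(-3596) + t(68)/(-3948) = -503/(-3596) + 33/(-3948) = -503*(-1/3596) + 33*(-1/3948) = 503/3596 - 11/1316 = 77799/591542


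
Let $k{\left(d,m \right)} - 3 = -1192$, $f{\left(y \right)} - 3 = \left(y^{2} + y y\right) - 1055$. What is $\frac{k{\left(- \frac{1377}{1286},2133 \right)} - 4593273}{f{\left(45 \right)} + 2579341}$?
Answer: $- \frac{4594462}{2582339} \approx -1.7792$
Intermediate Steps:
$f{\left(y \right)} = -1052 + 2 y^{2}$ ($f{\left(y \right)} = 3 - \left(1055 - y^{2} - y y\right) = 3 + \left(\left(y^{2} + y^{2}\right) - 1055\right) = 3 + \left(2 y^{2} - 1055\right) = 3 + \left(-1055 + 2 y^{2}\right) = -1052 + 2 y^{2}$)
$k{\left(d,m \right)} = -1189$ ($k{\left(d,m \right)} = 3 - 1192 = -1189$)
$\frac{k{\left(- \frac{1377}{1286},2133 \right)} - 4593273}{f{\left(45 \right)} + 2579341} = \frac{-1189 - 4593273}{\left(-1052 + 2 \cdot 45^{2}\right) + 2579341} = - \frac{4594462}{\left(-1052 + 2 \cdot 2025\right) + 2579341} = - \frac{4594462}{\left(-1052 + 4050\right) + 2579341} = - \frac{4594462}{2998 + 2579341} = - \frac{4594462}{2582339}$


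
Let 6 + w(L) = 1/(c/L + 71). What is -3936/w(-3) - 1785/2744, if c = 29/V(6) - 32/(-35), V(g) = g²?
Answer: 68389481711/104108536 ≈ 656.91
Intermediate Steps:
c = 2167/1260 (c = 29/(6²) - 32/(-35) = 29/36 - 32*(-1/35) = 29*(1/36) + 32/35 = 29/36 + 32/35 = 2167/1260 ≈ 1.7198)
w(L) = -6 + 1/(71 + 2167/(1260*L)) (w(L) = -6 + 1/(2167/(1260*L) + 71) = -6 + 1/(71 + 2167/(1260*L)))
-3936/w(-3) - 1785/2744 = -3936*(2167 + 89460*(-3))/(6*(-2167 - 89250*(-3))) - 1785/2744 = -3936*(2167 - 268380)/(6*(-2167 + 267750)) - 1785*1/2744 = -3936/(6*265583/(-266213)) - 255/392 = -3936/(6*(-1/266213)*265583) - 255/392 = -3936/(-1593498/266213) - 255/392 = -3936*(-266213/1593498) - 255/392 = 174635728/265583 - 255/392 = 68389481711/104108536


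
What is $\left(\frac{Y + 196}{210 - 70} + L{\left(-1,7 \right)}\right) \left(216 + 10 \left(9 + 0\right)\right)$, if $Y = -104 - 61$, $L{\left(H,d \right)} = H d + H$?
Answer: $- \frac{166617}{70} \approx -2380.2$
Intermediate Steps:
$L{\left(H,d \right)} = H + H d$
$Y = -165$ ($Y = -104 - 61 = -165$)
$\left(\frac{Y + 196}{210 - 70} + L{\left(-1,7 \right)}\right) \left(216 + 10 \left(9 + 0\right)\right) = \left(\frac{-165 + 196}{210 - 70} - \left(1 + 7\right)\right) \left(216 + 10 \left(9 + 0\right)\right) = \left(\frac{31}{140} - 8\right) \left(216 + 10 \cdot 9\right) = \left(31 \cdot \frac{1}{140} - 8\right) \left(216 + 90\right) = \left(\frac{31}{140} - 8\right) 306 = \left(- \frac{1089}{140}\right) 306 = - \frac{166617}{70}$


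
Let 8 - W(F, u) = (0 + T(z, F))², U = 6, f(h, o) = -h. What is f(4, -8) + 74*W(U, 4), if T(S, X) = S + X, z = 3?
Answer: -5406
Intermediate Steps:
W(F, u) = 8 - (3 + F)² (W(F, u) = 8 - (0 + (3 + F))² = 8 - (3 + F)²)
f(4, -8) + 74*W(U, 4) = -1*4 + 74*(8 - (3 + 6)²) = -4 + 74*(8 - 1*9²) = -4 + 74*(8 - 1*81) = -4 + 74*(8 - 81) = -4 + 74*(-73) = -4 - 5402 = -5406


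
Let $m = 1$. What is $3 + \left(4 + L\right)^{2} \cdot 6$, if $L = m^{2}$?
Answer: $153$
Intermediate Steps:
$L = 1$ ($L = 1^{2} = 1$)
$3 + \left(4 + L\right)^{2} \cdot 6 = 3 + \left(4 + 1\right)^{2} \cdot 6 = 3 + 5^{2} \cdot 6 = 3 + 25 \cdot 6 = 3 + 150 = 153$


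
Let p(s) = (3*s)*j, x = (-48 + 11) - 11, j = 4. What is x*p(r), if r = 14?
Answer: -8064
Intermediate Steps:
x = -48 (x = -37 - 11 = -48)
p(s) = 12*s (p(s) = (3*s)*4 = 12*s)
x*p(r) = -576*14 = -48*168 = -8064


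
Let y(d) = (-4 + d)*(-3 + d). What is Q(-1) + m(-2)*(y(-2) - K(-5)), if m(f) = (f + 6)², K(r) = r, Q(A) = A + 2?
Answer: 561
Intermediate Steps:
Q(A) = 2 + A
m(f) = (6 + f)²
Q(-1) + m(-2)*(y(-2) - K(-5)) = (2 - 1) + (6 - 2)²*((12 + (-2)² - 7*(-2)) - 1*(-5)) = 1 + 4²*((12 + 4 + 14) + 5) = 1 + 16*(30 + 5) = 1 + 16*35 = 1 + 560 = 561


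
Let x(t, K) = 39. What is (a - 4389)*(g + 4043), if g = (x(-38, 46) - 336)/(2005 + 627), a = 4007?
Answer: -2032407889/1316 ≈ -1.5444e+6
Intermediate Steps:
g = -297/2632 (g = (39 - 336)/(2005 + 627) = -297/2632 ≈ -0.11284)
(a - 4389)*(g + 4043) = (4007 - 4389)*(-297/2632 + 4043) = -382*10640879/2632 = -2032407889/1316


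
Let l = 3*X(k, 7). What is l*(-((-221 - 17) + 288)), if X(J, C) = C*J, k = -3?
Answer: 3150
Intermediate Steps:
l = -63 (l = 3*(7*(-3)) = 3*(-21) = -63)
l*(-((-221 - 17) + 288)) = -(-63)*((-221 - 17) + 288) = -(-63)*(-238 + 288) = -(-63)*50 = -63*(-50) = 3150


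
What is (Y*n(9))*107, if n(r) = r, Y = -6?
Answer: -5778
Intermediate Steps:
(Y*n(9))*107 = -6*9*107 = -54*107 = -5778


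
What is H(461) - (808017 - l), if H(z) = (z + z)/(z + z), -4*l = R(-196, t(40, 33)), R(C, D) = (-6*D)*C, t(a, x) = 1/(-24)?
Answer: -3232015/4 ≈ -8.0800e+5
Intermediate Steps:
t(a, x) = -1/24
R(C, D) = -6*C*D
l = 49/4 (l = -(-3)*(-196)*(-1)/(2*24) = -¼*(-49) = 49/4 ≈ 12.250)
H(z) = 1 (H(z) = (2*z)/((2*z)) = (2*z)*(1/(2*z)) = 1)
H(461) - (808017 - l) = 1 - (808017 - 1*49/4) = 1 - (808017 - 49/4) = 1 - 1*3232019/4 = 1 - 3232019/4 = -3232015/4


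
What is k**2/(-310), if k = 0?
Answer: 0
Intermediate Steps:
k**2/(-310) = 0**2/(-310) = 0*(-1/310) = 0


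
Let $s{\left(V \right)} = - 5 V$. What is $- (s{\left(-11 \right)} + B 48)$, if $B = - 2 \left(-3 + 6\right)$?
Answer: $233$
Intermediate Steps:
$B = -6$ ($B = \left(-2\right) 3 = -6$)
$- (s{\left(-11 \right)} + B 48) = - (\left(-5\right) \left(-11\right) - 288) = - (55 - 288) = \left(-1\right) \left(-233\right) = 233$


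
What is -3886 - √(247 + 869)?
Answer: -3886 - 6*√31 ≈ -3919.4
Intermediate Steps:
-3886 - √(247 + 869) = -3886 - √1116 = -3886 - 6*√31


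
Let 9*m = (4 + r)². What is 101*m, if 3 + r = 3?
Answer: 1616/9 ≈ 179.56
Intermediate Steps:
r = 0 (r = -3 + 3 = 0)
m = 16/9 (m = (4 + 0)²/9 = (⅑)*4² = (⅑)*16 = 16/9 ≈ 1.7778)
101*m = 101*(16/9) = 1616/9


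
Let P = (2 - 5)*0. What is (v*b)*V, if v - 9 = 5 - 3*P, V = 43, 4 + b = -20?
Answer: -14448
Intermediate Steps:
b = -24 (b = -4 - 20 = -24)
P = 0 (P = -3*0 = 0)
v = 14 (v = 9 + (5 - 3*0) = 9 + (5 + 0) = 9 + 5 = 14)
(v*b)*V = (14*(-24))*43 = -336*43 = -14448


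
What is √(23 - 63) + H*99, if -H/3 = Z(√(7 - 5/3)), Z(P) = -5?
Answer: 1485 + 2*I*√10 ≈ 1485.0 + 6.3246*I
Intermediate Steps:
H = 15 (H = -3*(-5) = 15)
√(23 - 63) + H*99 = √(23 - 63) + 15*99 = √(-40) + 1485 = 2*I*√10 + 1485 = 1485 + 2*I*√10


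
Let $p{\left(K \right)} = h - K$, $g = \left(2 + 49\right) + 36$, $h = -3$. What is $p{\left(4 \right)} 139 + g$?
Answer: $-886$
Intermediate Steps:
$g = 87$ ($g = 51 + 36 = 87$)
$p{\left(K \right)} = -3 - K$
$p{\left(4 \right)} 139 + g = \left(-3 - 4\right) 139 + 87 = \left(-7\right) 139 + 87 = -973 + 87 = -886$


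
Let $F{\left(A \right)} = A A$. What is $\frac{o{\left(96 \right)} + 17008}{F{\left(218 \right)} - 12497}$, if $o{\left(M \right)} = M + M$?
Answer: $\frac{17200}{35027} \approx 0.49105$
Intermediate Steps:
$o{\left(M \right)} = 2 M$
$F{\left(A \right)} = A^{2}$
$\frac{o{\left(96 \right)} + 17008}{F{\left(218 \right)} - 12497} = \frac{2 \cdot 96 + 17008}{218^{2} - 12497} = \frac{192 + 17008}{47524 - 12497} = \frac{17200}{35027}$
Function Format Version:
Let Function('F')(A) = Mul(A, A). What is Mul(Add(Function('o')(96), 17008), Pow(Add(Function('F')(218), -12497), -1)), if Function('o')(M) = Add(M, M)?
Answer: Rational(17200, 35027) ≈ 0.49105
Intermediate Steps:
Function('o')(M) = Mul(2, M)
Function('F')(A) = Pow(A, 2)
Mul(Add(Function('o')(96), 17008), Pow(Add(Function('F')(218), -12497), -1)) = Mul(Add(Mul(2, 96), 17008), Pow(Add(Pow(218, 2), -12497), -1)) = Mul(Add(192, 17008), Pow(Add(47524, -12497), -1)) = Mul(17200, Pow(35027, -1)) = Mul(17200, Rational(1, 35027)) = Rational(17200, 35027)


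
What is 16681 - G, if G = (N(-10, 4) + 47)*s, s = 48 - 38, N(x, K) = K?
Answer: 16171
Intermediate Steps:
s = 10
G = 510 (G = (4 + 47)*10 = 51*10 = 510)
16681 - G = 16681 - 1*510 = 16681 - 510 = 16171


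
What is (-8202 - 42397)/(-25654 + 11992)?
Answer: 50599/13662 ≈ 3.7036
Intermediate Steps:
(-8202 - 42397)/(-25654 + 11992) = -50599/(-13662) = -50599*(-1/13662) = 50599/13662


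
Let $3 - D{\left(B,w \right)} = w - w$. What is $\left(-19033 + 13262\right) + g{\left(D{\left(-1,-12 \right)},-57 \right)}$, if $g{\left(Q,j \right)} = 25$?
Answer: $-5746$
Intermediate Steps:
$D{\left(B,w \right)} = 3$ ($D{\left(B,w \right)} = 3 - \left(w - w\right) = 3 - 0 = 3 + 0 = 3$)
$\left(-19033 + 13262\right) + g{\left(D{\left(-1,-12 \right)},-57 \right)} = \left(-19033 + 13262\right) + 25 = -5771 + 25 = -5746$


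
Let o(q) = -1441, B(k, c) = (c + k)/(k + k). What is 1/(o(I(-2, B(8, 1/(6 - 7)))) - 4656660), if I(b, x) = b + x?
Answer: -1/4658101 ≈ -2.1468e-7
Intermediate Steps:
B(k, c) = (c + k)/(2*k) (B(k, c) = (c + k)/((2*k)) = (c + k)*(1/(2*k)) = (c + k)/(2*k))
1/(o(I(-2, B(8, 1/(6 - 7)))) - 4656660) = 1/(-1441 - 4656660) = 1/(-4658101) = -1/4658101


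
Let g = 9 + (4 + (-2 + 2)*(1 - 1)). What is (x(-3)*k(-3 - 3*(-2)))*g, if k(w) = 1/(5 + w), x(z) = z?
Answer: -39/8 ≈ -4.8750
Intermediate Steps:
g = 13 (g = 9 + (4 + 0*0) = 9 + (4 + 0) = 9 + 4 = 13)
(x(-3)*k(-3 - 3*(-2)))*g = -3/(5 + (-3 - 3*(-2)))*13 = -3/(5 + (-3 + 6))*13 = -3/(5 + 3)*13 = -3/8*13 = -39/8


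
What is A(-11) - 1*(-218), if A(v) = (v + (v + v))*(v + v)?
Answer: 944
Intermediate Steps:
A(v) = 6*v² (A(v) = (v + 2*v)*(2*v) = (3*v)*(2*v) = 6*v²)
A(-11) - 1*(-218) = 6*(-11)² - 1*(-218) = 6*121 + 218 = 726 + 218 = 944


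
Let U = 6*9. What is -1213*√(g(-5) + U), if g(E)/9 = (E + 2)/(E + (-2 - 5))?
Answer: -18195/2 ≈ -9097.5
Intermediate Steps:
g(E) = 9*(2 + E)/(-7 + E) (g(E) = 9*((E + 2)/(E + (-2 - 5))) = 9*((2 + E)/(E - 7)) = 9*((2 + E)/(-7 + E)) = 9*(2 + E)/(-7 + E))
U = 54
-1213*√(g(-5) + U) = -1213*√(9*(2 - 5)/(-7 - 5) + 54) = -1213*√(9*(-3)/(-12) + 54) = -1213*√(9*(-1/12)*(-3) + 54) = -1213*√(9/4 + 54) = -1213*√(225/4) = -1213*15/2 = -18195/2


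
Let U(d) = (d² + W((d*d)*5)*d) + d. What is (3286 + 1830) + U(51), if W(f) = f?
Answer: 671023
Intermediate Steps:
U(d) = d + d² + 5*d³ (U(d) = (d² + ((d*d)*5)*d) + d = (d² + (d²*5)*d) + d = (d² + (5*d²)*d) + d = (d² + 5*d³) + d = d + d² + 5*d³)
(3286 + 1830) + U(51) = (3286 + 1830) + 51*(1 + 51 + 5*51²) = 5116 + 51*(1 + 51 + 5*2601) = 5116 + 51*(1 + 51 + 13005) = 5116 + 51*13057 = 5116 + 665907 = 671023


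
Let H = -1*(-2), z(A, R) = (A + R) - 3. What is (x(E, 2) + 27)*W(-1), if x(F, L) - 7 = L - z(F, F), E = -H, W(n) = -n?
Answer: 43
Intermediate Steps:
z(A, R) = -3 + A + R
H = 2
E = -2 (E = -1*2 = -2)
x(F, L) = 10 + L - 2*F (x(F, L) = 7 + (L - (-3 + F + F)) = 7 + (L - (-3 + 2*F)) = 7 + (L + (3 - 2*F)) = 7 + (3 + L - 2*F) = 10 + L - 2*F)
(x(E, 2) + 27)*W(-1) = ((10 + 2 - 2*(-2)) + 27)*(-1*(-1)) = ((10 + 2 + 4) + 27)*1 = (16 + 27)*1 = 43*1 = 43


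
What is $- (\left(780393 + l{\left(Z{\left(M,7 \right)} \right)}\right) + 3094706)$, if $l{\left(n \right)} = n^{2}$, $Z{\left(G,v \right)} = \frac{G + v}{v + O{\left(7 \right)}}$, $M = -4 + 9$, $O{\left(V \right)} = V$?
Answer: $- \frac{189879887}{49} \approx -3.8751 \cdot 10^{6}$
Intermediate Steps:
$M = 5$
$Z{\left(G,v \right)} = \frac{G + v}{7 + v}$ ($Z{\left(G,v \right)} = \frac{G + v}{v + 7} = \frac{G + v}{7 + v}$)
$- (\left(780393 + l{\left(Z{\left(M,7 \right)} \right)}\right) + 3094706) = - (\left(780393 + \left(\frac{5 + 7}{7 + 7}\right)^{2}\right) + 3094706) = - (\left(780393 + \left(\frac{1}{14} \cdot 12\right)^{2}\right) + 3094706) = - (\left(780393 + \left(\frac{6}{7}\right)^{2}\right) + 3094706) = - (\left(780393 + \frac{36}{49}\right) + 3094706) = - (\frac{38239293}{49} + 3094706) = \left(-1\right) \frac{189879887}{49} = - \frac{189879887}{49}$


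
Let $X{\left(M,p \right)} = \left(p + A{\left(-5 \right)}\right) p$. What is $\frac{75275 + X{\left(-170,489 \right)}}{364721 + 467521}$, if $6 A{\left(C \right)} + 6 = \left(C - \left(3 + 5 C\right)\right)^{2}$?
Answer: $\frac{674921}{1664484} \approx 0.40548$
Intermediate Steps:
$A{\left(C \right)} = -1 + \frac{\left(-3 - 4 C\right)^{2}}{6}$ ($A{\left(C \right)} = -1 + \frac{\left(C - \left(3 + 5 C\right)\right)^{2}}{6} = -1 + \frac{\left(-3 - 4 C\right)^{2}}{6}$)
$X{\left(M,p \right)} = p \left(\frac{283}{6} + p\right)$ ($X{\left(M,p \right)} = \left(p - \left(1 - \frac{\left(3 + 4 \left(-5\right)\right)^{2}}{6}\right)\right) p = \left(p - \left(1 - \frac{\left(3 - 20\right)^{2}}{6}\right)\right) p = \left(p - \left(1 - \frac{\left(-17\right)^{2}}{6}\right)\right) p = \left(p + \left(-1 + \frac{1}{6} \cdot 289\right)\right) p = \left(p + \left(-1 + \frac{289}{6}\right)\right) p = \left(p + \frac{283}{6}\right) p = \left(\frac{283}{6} + p\right) p = p \left(\frac{283}{6} + p\right)$)
$\frac{75275 + X{\left(-170,489 \right)}}{364721 + 467521} = \frac{75275 + \frac{1}{6} \cdot 489 \left(283 + 6 \cdot 489\right)}{364721 + 467521} = \frac{75275 + \frac{1}{6} \cdot 489 \left(283 + 2934\right)}{832242} = \left(75275 + \frac{1}{6} \cdot 489 \cdot 3217\right) \frac{1}{832242} = \left(75275 + \frac{524371}{2}\right) \frac{1}{832242} = \frac{674921}{2} \cdot \frac{1}{832242} = \frac{674921}{1664484}$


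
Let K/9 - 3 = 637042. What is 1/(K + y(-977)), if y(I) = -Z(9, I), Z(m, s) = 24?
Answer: 1/5733381 ≈ 1.7442e-7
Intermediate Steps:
K = 5733405 (K = 27 + 9*637042 = 27 + 5733378 = 5733405)
y(I) = -24 (y(I) = -1*24 = -24)
1/(K + y(-977)) = 1/(5733405 - 24) = 1/5733381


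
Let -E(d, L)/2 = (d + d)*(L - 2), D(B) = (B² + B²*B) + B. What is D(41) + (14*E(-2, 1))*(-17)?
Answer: 72547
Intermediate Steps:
D(B) = B + B² + B³ (D(B) = (B² + B³) + B = B + B² + B³)
E(d, L) = -4*d*(-2 + L) (E(d, L) = -2*(d + d)*(L - 2) = -2*2*d*(-2 + L) = -4*d*(-2 + L))
D(41) + (14*E(-2, 1))*(-17) = 41*(1 + 41 + 41²) + (14*(4*(-2)*(2 - 1*1)))*(-17) = 41*(1 + 41 + 1681) + (14*(4*(-2)*(2 - 1)))*(-17) = 41*1723 + (14*(4*(-2)*1))*(-17) = 70643 + (14*(-8))*(-17) = 70643 - 112*(-17) = 70643 + 1904 = 72547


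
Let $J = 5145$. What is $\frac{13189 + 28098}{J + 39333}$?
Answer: $\frac{41287}{44478} \approx 0.92826$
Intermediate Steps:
$\frac{13189 + 28098}{J + 39333} = \frac{13189 + 28098}{5145 + 39333} = \frac{41287}{44478}$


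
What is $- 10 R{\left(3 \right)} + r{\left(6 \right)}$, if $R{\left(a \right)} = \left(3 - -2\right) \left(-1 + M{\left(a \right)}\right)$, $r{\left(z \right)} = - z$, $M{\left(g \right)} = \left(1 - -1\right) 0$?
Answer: $44$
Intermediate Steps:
$M{\left(g \right)} = 0$ ($M{\left(g \right)} = \left(1 + 1\right) 0 = 2 \cdot 0 = 0$)
$R{\left(a \right)} = -5$ ($R{\left(a \right)} = \left(3 - -2\right) \left(-1 + 0\right) = \left(3 + 2\right) \left(-1\right) = 5 \left(-1\right) = -5$)
$- 10 R{\left(3 \right)} + r{\left(6 \right)} = \left(-10\right) \left(-5\right) - 6 = 50 - 6 = 44$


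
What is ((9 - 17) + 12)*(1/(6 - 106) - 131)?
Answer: -13101/25 ≈ -524.04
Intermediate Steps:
((9 - 17) + 12)*(1/(6 - 106) - 131) = (-8 + 12)*(1/(-100) - 131) = 4*(-1/100 - 131) = 4*(-13101/100) = -13101/25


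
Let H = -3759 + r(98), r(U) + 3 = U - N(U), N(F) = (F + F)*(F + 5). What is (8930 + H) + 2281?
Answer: -12641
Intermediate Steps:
N(F) = 2*F*(5 + F) (N(F) = (2*F)*(5 + F) = 2*F*(5 + F))
r(U) = -3 + U - 2*U*(5 + U) (r(U) = -3 + (U - 2*U*(5 + U)) = -3 + U - 2*U*(5 + U))
H = -23852 (H = -3759 + (-3 + 98 - 2*98*(5 + 98)) = -3759 + (-3 + 98 - 2*98*103) = -3759 + (-3 + 98 - 20188) = -3759 - 20093 = -23852)
(8930 + H) + 2281 = (8930 - 23852) + 2281 = -14922 + 2281 = -12641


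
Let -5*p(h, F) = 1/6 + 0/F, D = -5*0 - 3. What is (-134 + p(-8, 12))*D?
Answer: 4021/10 ≈ 402.10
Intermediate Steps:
D = -3 (D = 0 - 3 = -3)
p(h, F) = -1/30 (p(h, F) = -(1/6 + 0/F)/5 = -(1*(⅙) + 0)/5 = -(⅙ + 0)/5 = -⅕*⅙ = -1/30)
(-134 + p(-8, 12))*D = (-134 - 1/30)*(-3) = -4021/30*(-3) = 4021/10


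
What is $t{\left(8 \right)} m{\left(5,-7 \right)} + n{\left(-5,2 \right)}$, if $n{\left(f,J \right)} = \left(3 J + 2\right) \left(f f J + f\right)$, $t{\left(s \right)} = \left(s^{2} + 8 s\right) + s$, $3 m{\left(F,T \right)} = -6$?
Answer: $88$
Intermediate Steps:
$m{\left(F,T \right)} = -2$ ($m{\left(F,T \right)} = \frac{1}{3} \left(-6\right) = -2$)
$t{\left(s \right)} = s^{2} + 9 s$
$n{\left(f,J \right)} = \left(2 + 3 J\right) \left(f + J f^{2}\right)$ ($n{\left(f,J \right)} = \left(2 + 3 J\right) \left(f^{2} J + f\right) = \left(2 + 3 J\right) \left(J f^{2} + f\right) = \left(2 + 3 J\right) \left(f + J f^{2}\right)$)
$t{\left(8 \right)} m{\left(5,-7 \right)} + n{\left(-5,2 \right)} = 8 \left(9 + 8\right) \left(-2\right) - 5 \left(2 + 3 \cdot 2 + 2 \cdot 2 \left(-5\right) + 3 \left(-5\right) 2^{2}\right) = 8 \cdot 17 \left(-2\right) - 5 \left(2 + 6 - 20 + 3 \left(-5\right) 4\right) = 136 \left(-2\right) - 5 \left(2 + 6 - 20 - 60\right) = -272 - -360 = -272 + 360 = 88$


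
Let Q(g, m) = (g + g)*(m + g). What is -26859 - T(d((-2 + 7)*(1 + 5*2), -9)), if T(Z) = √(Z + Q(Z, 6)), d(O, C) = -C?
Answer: -26859 - 3*√31 ≈ -26876.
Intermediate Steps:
Q(g, m) = 2*g*(g + m) (Q(g, m) = (2*g)*(g + m) = 2*g*(g + m))
T(Z) = √(Z + 2*Z*(6 + Z)) (T(Z) = √(Z + 2*Z*(Z + 6)) = √(Z + 2*Z*(6 + Z)))
-26859 - T(d((-2 + 7)*(1 + 5*2), -9)) = -26859 - √((-1*(-9))*(13 + 2*(-1*(-9)))) = -26859 - √(9*(13 + 2*9)) = -26859 - √(9*(13 + 18)) = -26859 - √(9*31) = -26859 - √279 = -26859 - 3*√31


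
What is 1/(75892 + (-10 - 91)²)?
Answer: 1/86093 ≈ 1.1615e-5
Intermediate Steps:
1/(75892 + (-10 - 91)²) = 1/(75892 + (-101)²) = 1/(75892 + 10201) = 1/86093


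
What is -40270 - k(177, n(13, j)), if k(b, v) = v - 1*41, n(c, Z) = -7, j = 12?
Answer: -40222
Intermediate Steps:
k(b, v) = -41 + v (k(b, v) = v - 41 = -41 + v)
-40270 - k(177, n(13, j)) = -40270 - (-41 - 7) = -40270 - 1*(-48) = -40270 + 48 = -40222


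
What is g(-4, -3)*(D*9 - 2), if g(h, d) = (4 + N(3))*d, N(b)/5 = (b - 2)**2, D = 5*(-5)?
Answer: 6129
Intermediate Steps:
D = -25
N(b) = 5*(-2 + b)**2 (N(b) = 5*(b - 2)**2 = 5*(-2 + b)**2)
g(h, d) = 9*d (g(h, d) = (4 + 5*(-2 + 3)**2)*d = (4 + 5*1**2)*d = (4 + 5*1)*d = (4 + 5)*d = 9*d)
g(-4, -3)*(D*9 - 2) = (9*(-3))*(-25*9 - 2) = -27*(-225 - 2) = -27*(-227) = 6129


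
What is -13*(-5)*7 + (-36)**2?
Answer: 1751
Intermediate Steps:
-13*(-5)*7 + (-36)**2 = 65*7 + 1296 = 455 + 1296 = 1751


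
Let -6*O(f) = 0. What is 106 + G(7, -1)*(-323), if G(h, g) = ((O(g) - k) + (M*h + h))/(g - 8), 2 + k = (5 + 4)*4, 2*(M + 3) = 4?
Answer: -10028/9 ≈ -1114.2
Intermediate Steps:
M = -1 (M = -3 + (½)*4 = -3 + 2 = -1)
k = 34 (k = -2 + (5 + 4)*4 = -2 + 9*4 = -2 + 36 = 34)
O(f) = 0 (O(f) = -⅙*0 = 0)
G(h, g) = -34/(-8 + g) (G(h, g) = ((0 - 1*34) + (-h + h))/(g - 8) = ((0 - 34) + 0)/(-8 + g) = (-34 + 0)/(-8 + g) = -34/(-8 + g))
106 + G(7, -1)*(-323) = 106 - 34/(-8 - 1)*(-323) = 106 - 34/(-9)*(-323) = 106 - 34*(-⅑)*(-323) = 106 + (34/9)*(-323) = 106 - 10982/9 = -10028/9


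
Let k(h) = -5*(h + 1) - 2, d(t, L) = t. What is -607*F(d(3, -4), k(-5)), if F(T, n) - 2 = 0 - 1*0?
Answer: -1214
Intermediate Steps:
k(h) = -7 - 5*h (k(h) = -5*(1 + h) - 2 = (-5 - 5*h) - 2 = -7 - 5*h)
F(T, n) = 2 (F(T, n) = 2 + (0 - 1*0) = 2 + (0 + 0) = 2 + 0 = 2)
-607*F(d(3, -4), k(-5)) = -607*2 = -1214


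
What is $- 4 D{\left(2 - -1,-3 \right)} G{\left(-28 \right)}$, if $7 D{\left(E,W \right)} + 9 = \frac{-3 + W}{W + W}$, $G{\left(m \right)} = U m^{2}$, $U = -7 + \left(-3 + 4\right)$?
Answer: $-21504$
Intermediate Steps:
$U = -6$ ($U = -7 + 1 = -6$)
$G{\left(m \right)} = - 6 m^{2}$
$D{\left(E,W \right)} = - \frac{9}{7} + \frac{-3 + W}{14 W}$ ($D{\left(E,W \right)} = - \frac{9}{7} + \frac{\left(-3 + W\right) \frac{1}{W + W}}{7} = - \frac{9}{7} + \frac{\left(-3 + W\right) \frac{1}{2 W}}{7} = - \frac{9}{7} + \frac{\frac{1}{2} \frac{1}{W} \left(-3 + W\right)}{7} = - \frac{9}{7} + \frac{-3 + W}{14 W}$)
$- 4 D{\left(2 - -1,-3 \right)} G{\left(-28 \right)} = - 4 \frac{-3 - -51}{14 \left(-3\right)} \left(- 6 \left(-28\right)^{2}\right) = - 4 \cdot \frac{1}{14} \left(- \frac{1}{3}\right) \left(-3 + 51\right) \left(\left(-6\right) 784\right) = - 4 \cdot \frac{1}{14} \left(- \frac{1}{3}\right) 48 \left(-4704\right) = \left(-4\right) \left(- \frac{8}{7}\right) \left(-4704\right) = \frac{32}{7} \left(-4704\right) = -21504$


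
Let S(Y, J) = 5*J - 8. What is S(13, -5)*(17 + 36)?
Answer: -1749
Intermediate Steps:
S(Y, J) = -8 + 5*J
S(13, -5)*(17 + 36) = (-8 + 5*(-5))*(17 + 36) = (-8 - 25)*53 = -33*53 = -1749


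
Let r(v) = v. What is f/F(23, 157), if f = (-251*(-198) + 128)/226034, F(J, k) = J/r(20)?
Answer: 498260/2599391 ≈ 0.19168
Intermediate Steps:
F(J, k) = J/20
f = 24913/113017 (f = (49698 + 128)*(1/226034) = 49826*(1/226034) = 24913/113017 ≈ 0.22044)
f/F(23, 157) = 24913/(113017*(((1/20)*23))) = 24913/(113017*(23/20)) = (24913/113017)*(20/23) = 498260/2599391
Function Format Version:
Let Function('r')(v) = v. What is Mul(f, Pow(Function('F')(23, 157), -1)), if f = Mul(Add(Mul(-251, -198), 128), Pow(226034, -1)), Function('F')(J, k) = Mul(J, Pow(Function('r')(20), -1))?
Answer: Rational(498260, 2599391) ≈ 0.19168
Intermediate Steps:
Function('F')(J, k) = Mul(Rational(1, 20), J) (Function('F')(J, k) = Mul(J, Pow(20, -1)) = Mul(J, Rational(1, 20)) = Mul(Rational(1, 20), J))
f = Rational(24913, 113017) (f = Mul(Add(49698, 128), Rational(1, 226034)) = Mul(49826, Rational(1, 226034)) = Rational(24913, 113017) ≈ 0.22044)
Mul(f, Pow(Function('F')(23, 157), -1)) = Mul(Rational(24913, 113017), Pow(Mul(Rational(1, 20), 23), -1)) = Mul(Rational(24913, 113017), Pow(Rational(23, 20), -1)) = Mul(Rational(24913, 113017), Rational(20, 23)) = Rational(498260, 2599391)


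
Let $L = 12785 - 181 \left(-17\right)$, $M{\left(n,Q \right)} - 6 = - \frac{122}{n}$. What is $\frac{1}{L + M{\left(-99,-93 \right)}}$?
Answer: $\frac{99}{1571054} \approx 6.3015 \cdot 10^{-5}$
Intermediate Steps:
$M{\left(n,Q \right)} = 6 - \frac{122}{n}$
$L = 15862$ ($L = 12785 - -3077 = 12785 + 3077 = 15862$)
$\frac{1}{L + M{\left(-99,-93 \right)}} = \frac{1}{15862 + \left(6 - \frac{122}{-99}\right)} = \frac{1}{15862 + \left(6 - - \frac{122}{99}\right)} = \frac{1}{15862 + \left(6 + \frac{122}{99}\right)} = \frac{1}{15862 + \frac{716}{99}} = \frac{1}{\frac{1571054}{99}} = \frac{99}{1571054}$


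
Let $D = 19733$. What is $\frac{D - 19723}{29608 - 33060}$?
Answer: $- \frac{5}{1726} \approx -0.0028969$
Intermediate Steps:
$\frac{D - 19723}{29608 - 33060} = \frac{19733 - 19723}{29608 - 33060} = \frac{10}{-3452} = 10 \left(- \frac{1}{3452}\right) = - \frac{5}{1726}$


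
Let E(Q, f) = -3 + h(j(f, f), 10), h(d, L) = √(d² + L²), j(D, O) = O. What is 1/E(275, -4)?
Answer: 3/107 + 2*√29/107 ≈ 0.12869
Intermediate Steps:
h(d, L) = √(L² + d²)
E(Q, f) = -3 + √(100 + f²) (E(Q, f) = -3 + √(10² + f²) = -3 + √(100 + f²))
1/E(275, -4) = 1/(-3 + √(100 + (-4)²)) = 1/(-3 + √(100 + 16)) = 1/(-3 + √116) = 1/(-3 + 2*√29)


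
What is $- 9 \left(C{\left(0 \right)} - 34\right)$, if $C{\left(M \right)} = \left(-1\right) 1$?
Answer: $315$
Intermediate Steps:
$C{\left(M \right)} = -1$
$- 9 \left(C{\left(0 \right)} - 34\right) = - 9 \left(-1 - 34\right) = \left(-9\right) \left(-35\right) = 315$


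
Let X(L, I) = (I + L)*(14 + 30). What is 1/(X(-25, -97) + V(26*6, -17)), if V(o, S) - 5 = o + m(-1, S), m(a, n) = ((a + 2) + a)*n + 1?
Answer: -1/5206 ≈ -0.00019209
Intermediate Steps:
X(L, I) = 44*I + 44*L (X(L, I) = (I + L)*44 = 44*I + 44*L)
m(a, n) = 1 + n*(2 + 2*a) (m(a, n) = ((2 + a) + a)*n + 1 = (2 + 2*a)*n + 1 = n*(2 + 2*a) + 1 = 1 + n*(2 + 2*a))
V(o, S) = 6 + o (V(o, S) = 5 + (o + (1 + 2*S + 2*(-1)*S)) = 5 + (o + (1 + 2*S - 2*S)) = 5 + (o + 1) = 5 + (1 + o) = 6 + o)
1/(X(-25, -97) + V(26*6, -17)) = 1/((44*(-97) + 44*(-25)) + (6 + 26*6)) = 1/((-4268 - 1100) + (6 + 156)) = 1/(-5368 + 162) = 1/(-5206) = -1/5206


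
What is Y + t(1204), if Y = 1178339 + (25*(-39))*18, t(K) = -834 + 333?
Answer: 1160288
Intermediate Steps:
t(K) = -501
Y = 1160789 (Y = 1178339 - 975*18 = 1178339 - 17550 = 1160789)
Y + t(1204) = 1160789 - 501 = 1160288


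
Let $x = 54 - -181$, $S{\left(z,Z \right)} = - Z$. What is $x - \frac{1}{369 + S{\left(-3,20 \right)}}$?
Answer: $\frac{82014}{349} \approx 235.0$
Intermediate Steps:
$x = 235$ ($x = 54 + 181 = 235$)
$x - \frac{1}{369 + S{\left(-3,20 \right)}} = 235 - \frac{1}{369 - 20} = 235 - \frac{1}{349} = \frac{82014}{349}$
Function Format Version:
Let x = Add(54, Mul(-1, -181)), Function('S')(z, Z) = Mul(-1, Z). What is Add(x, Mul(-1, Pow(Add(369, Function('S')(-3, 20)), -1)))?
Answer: Rational(82014, 349) ≈ 235.00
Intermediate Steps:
x = 235 (x = Add(54, 181) = 235)
Add(x, Mul(-1, Pow(Add(369, Function('S')(-3, 20)), -1))) = Add(235, Mul(-1, Pow(Add(369, Mul(-1, 20)), -1))) = Add(235, Mul(-1, Pow(Add(369, -20), -1))) = Add(235, Mul(-1, Pow(349, -1))) = Add(235, Mul(-1, Rational(1, 349))) = Add(235, Rational(-1, 349)) = Rational(82014, 349)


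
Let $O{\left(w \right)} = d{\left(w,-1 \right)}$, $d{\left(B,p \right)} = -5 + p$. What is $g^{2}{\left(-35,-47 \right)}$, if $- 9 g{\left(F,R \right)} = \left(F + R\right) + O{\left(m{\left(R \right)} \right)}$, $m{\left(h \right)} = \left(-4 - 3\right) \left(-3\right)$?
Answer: $\frac{7744}{81} \approx 95.605$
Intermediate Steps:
$m{\left(h \right)} = 21$ ($m{\left(h \right)} = \left(-7\right) \left(-3\right) = 21$)
$O{\left(w \right)} = -6$ ($O{\left(w \right)} = -5 - 1 = -6$)
$g{\left(F,R \right)} = \frac{2}{3} - \frac{F}{9} - \frac{R}{9}$ ($g{\left(F,R \right)} = - \frac{\left(F + R\right) - 6}{9} = - \frac{-6 + F + R}{9} = \frac{2}{3} - \frac{F}{9} - \frac{R}{9}$)
$g^{2}{\left(-35,-47 \right)} = \left(\frac{2}{3} - - \frac{35}{9} - - \frac{47}{9}\right)^{2} = \left(\frac{2}{3} + \frac{35}{9} + \frac{47}{9}\right)^{2} = \left(\frac{88}{9}\right)^{2} = \frac{7744}{81}$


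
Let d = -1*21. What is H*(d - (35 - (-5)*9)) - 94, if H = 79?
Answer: -8073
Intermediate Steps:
d = -21
H*(d - (35 - (-5)*9)) - 94 = 79*(-21 - (35 - (-5)*9)) - 94 = 79*(-21 - (35 - 1*(-45))) - 94 = 79*(-21 - (35 + 45)) - 94 = 79*(-21 - 1*80) - 94 = 79*(-21 - 80) - 94 = 79*(-101) - 94 = -7979 - 94 = -8073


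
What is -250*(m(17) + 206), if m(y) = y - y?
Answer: -51500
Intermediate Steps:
m(y) = 0
-250*(m(17) + 206) = -250*(0 + 206) = -250*206 = -51500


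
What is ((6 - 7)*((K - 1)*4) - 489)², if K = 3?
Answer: 247009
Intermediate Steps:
((6 - 7)*((K - 1)*4) - 489)² = ((6 - 7)*((3 - 1)*4) - 489)² = (-2*4 - 489)² = (-1*8 - 489)² = (-8 - 489)² = (-497)² = 247009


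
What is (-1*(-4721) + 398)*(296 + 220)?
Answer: 2641404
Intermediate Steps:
(-1*(-4721) + 398)*(296 + 220) = (4721 + 398)*516 = 5119*516 = 2641404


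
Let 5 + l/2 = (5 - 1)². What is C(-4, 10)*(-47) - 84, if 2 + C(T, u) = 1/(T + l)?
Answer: 133/18 ≈ 7.3889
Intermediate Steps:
l = 22 (l = -10 + 2*(5 - 1)² = -10 + 2*4² = -10 + 2*16 = -10 + 32 = 22)
C(T, u) = -2 + 1/(22 + T) (C(T, u) = -2 + 1/(T + 22) = -2 + 1/(22 + T))
C(-4, 10)*(-47) - 84 = ((-43 - 2*(-4))/(22 - 4))*(-47) - 84 = ((-43 + 8)/18)*(-47) - 84 = ((1/18)*(-35))*(-47) - 84 = -35/18*(-47) - 84 = 1645/18 - 84 = 133/18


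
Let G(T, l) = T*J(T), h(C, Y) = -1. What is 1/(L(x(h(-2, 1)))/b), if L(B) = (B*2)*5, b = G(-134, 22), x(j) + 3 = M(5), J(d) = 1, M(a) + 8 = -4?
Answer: 67/75 ≈ 0.89333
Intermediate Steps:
M(a) = -12 (M(a) = -8 - 4 = -12)
x(j) = -15 (x(j) = -3 - 12 = -15)
G(T, l) = T (G(T, l) = T*1 = T)
b = -134
L(B) = 10*B (L(B) = (2*B)*5 = 10*B)
1/(L(x(h(-2, 1)))/b) = 1/((10*(-15))/(-134)) = 1/(-150*(-1/134)) = 1/(75/67) = 67/75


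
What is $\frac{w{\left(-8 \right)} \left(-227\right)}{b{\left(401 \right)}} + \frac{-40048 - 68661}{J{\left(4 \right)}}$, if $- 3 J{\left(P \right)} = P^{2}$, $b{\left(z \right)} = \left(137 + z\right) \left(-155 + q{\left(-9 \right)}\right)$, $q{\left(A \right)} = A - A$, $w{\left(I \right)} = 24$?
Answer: $\frac{13597908849}{667120} \approx 20383.0$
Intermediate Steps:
$q{\left(A \right)} = 0$
$b{\left(z \right)} = -21235 - 155 z$ ($b{\left(z \right)} = \left(137 + z\right) \left(-155 + 0\right) = \left(137 + z\right) \left(-155\right) = -21235 - 155 z$)
$J{\left(P \right)} = - \frac{P^{2}}{3}$
$\frac{w{\left(-8 \right)} \left(-227\right)}{b{\left(401 \right)}} + \frac{-40048 - 68661}{J{\left(4 \right)}} = \frac{24 \left(-227\right)}{-21235 - 62155} + \frac{-40048 - 68661}{\left(- \frac{1}{3}\right) 4^{2}} = - \frac{5448}{-21235 - 62155} + \frac{-40048 - 68661}{\left(- \frac{1}{3}\right) 16} = - \frac{5448}{-83390} - \frac{108709}{- \frac{16}{3}} = \left(-5448\right) \left(- \frac{1}{83390}\right) - - \frac{326127}{16} = \frac{2724}{41695} + \frac{326127}{16} = \frac{13597908849}{667120}$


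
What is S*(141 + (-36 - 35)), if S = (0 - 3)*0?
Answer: 0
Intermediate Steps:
S = 0 (S = -3*0 = 0)
S*(141 + (-36 - 35)) = 0*(141 + (-36 - 35)) = 0*(141 - 71) = 0*70 = 0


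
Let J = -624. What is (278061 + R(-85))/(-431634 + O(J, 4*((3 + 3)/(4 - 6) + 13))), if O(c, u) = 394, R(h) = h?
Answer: -34747/53905 ≈ -0.64460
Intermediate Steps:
(278061 + R(-85))/(-431634 + O(J, 4*((3 + 3)/(4 - 6) + 13))) = (278061 - 85)/(-431634 + 394) = 277976/(-431240) = 277976*(-1/431240) = -34747/53905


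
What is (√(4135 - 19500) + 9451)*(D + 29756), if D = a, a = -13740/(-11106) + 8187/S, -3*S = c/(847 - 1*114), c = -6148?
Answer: 3515391681089821/11379948 + 371959758871*I*√15365/11379948 ≈ 3.0891e+8 + 4.0516e+6*I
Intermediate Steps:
S = 6148/2199 (S = -(-6148)/(3*(847 - 1*114)) = -(-6148)/(3*(847 - 114)) = -(-6148)/(3*733) = -⅓*(-6148/733) = 6148/2199 ≈ 2.7958)
a = 33338026183/11379948 (a = -13740/(-11106) + 8187/(6148/2199) = -13740*(-1/11106) + 8187*(2199/6148) = 2290/1851 + 18003213/6148 = 33338026183/11379948 ≈ 2929.5)
D = 33338026183/11379948 ≈ 2929.5
(√(4135 - 19500) + 9451)*(D + 29756) = (√(4135 - 19500) + 9451)*(33338026183/11379948 + 29756) = (√(-15365) + 9451)*(371959758871/11379948) = (I*√15365 + 9451)*(371959758871/11379948) = (9451 + I*√15365)*(371959758871/11379948) = 3515391681089821/11379948 + 371959758871*I*√15365/11379948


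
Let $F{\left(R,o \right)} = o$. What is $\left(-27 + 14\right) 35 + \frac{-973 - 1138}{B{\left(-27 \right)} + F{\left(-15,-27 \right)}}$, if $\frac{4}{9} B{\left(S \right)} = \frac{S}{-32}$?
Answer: $- \frac{1191707}{3213} \approx -370.9$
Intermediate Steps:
$B{\left(S \right)} = - \frac{9 S}{128}$ ($B{\left(S \right)} = \frac{9 \frac{S}{-32}}{4} = \frac{9 S \left(- \frac{1}{32}\right)}{4} = \frac{9 \left(- \frac{S}{32}\right)}{4} = - \frac{9 S}{128}$)
$\left(-27 + 14\right) 35 + \frac{-973 - 1138}{B{\left(-27 \right)} + F{\left(-15,-27 \right)}} = \left(-27 + 14\right) 35 + \frac{-973 - 1138}{\left(- \frac{9}{128}\right) \left(-27\right) - 27} = \left(-13\right) 35 - \frac{2111}{\frac{243}{128} - 27} = -455 - \frac{2111}{- \frac{3213}{128}} = -455 - - \frac{270208}{3213} = -455 + \frac{270208}{3213} = - \frac{1191707}{3213}$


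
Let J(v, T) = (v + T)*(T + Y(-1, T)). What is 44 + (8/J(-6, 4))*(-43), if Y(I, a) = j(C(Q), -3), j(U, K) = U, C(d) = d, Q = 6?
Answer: 306/5 ≈ 61.200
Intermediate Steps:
Y(I, a) = 6
J(v, T) = (6 + T)*(T + v) (J(v, T) = (v + T)*(T + 6) = (T + v)*(6 + T) = (6 + T)*(T + v))
44 + (8/J(-6, 4))*(-43) = 44 + (8/(4² + 6*4 + 6*(-6) + 4*(-6)))*(-43) = 44 + (8/(16 + 24 - 36 - 24))*(-43) = 44 + (8/(-20))*(-43) = 44 + (8*(-1/20))*(-43) = 44 - ⅖*(-43) = 44 + 86/5 = 306/5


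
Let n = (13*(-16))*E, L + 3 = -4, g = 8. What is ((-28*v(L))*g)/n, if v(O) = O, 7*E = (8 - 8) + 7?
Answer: -98/13 ≈ -7.5385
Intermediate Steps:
L = -7 (L = -3 - 4 = -7)
E = 1 (E = ((8 - 8) + 7)/7 = (0 + 7)/7 = (⅐)*7 = 1)
n = -208 (n = (13*(-16))*1 = -208*1 = -208)
((-28*v(L))*g)/n = (-28*(-7)*8)/(-208) = (196*8)*(-1/208) = 1568*(-1/208) = -98/13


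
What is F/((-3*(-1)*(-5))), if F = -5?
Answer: ⅓ ≈ 0.33333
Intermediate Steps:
F/((-3*(-1)*(-5))) = -5/(-3*(-1)*(-5)) = -5/(3*(-5)) = -5/(-15) = -5*(-1/15) = ⅓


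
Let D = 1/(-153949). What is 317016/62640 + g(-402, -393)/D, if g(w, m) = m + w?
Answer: 106478830253/870 ≈ 1.2239e+8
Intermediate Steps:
D = -1/153949 ≈ -6.4957e-6
317016/62640 + g(-402, -393)/D = 317016/62640 + (-393 - 402)/(-1/153949) = 317016*(1/62640) - 795*(-153949) = 4403/870 + 122389455 = 106478830253/870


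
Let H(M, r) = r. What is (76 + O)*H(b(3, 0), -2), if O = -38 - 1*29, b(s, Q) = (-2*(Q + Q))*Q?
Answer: -18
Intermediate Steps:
b(s, Q) = -4*Q² (b(s, Q) = (-4*Q)*Q = -4*Q²)
O = -67 (O = -38 - 29 = -67)
(76 + O)*H(b(3, 0), -2) = (76 - 67)*(-2) = 9*(-2) = -18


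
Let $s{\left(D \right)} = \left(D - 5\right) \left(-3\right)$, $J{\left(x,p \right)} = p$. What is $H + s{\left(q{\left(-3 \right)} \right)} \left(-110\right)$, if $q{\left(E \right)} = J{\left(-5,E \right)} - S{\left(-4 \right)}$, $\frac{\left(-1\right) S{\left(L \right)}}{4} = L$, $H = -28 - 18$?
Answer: $-7966$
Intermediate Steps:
$H = -46$
$S{\left(L \right)} = - 4 L$
$q{\left(E \right)} = -16 + E$ ($q{\left(E \right)} = E - \left(-4\right) \left(-4\right) = E - 16 = -16 + E$)
$s{\left(D \right)} = 15 - 3 D$ ($s{\left(D \right)} = \left(-5 + D\right) \left(-3\right) = 15 - 3 D$)
$H + s{\left(q{\left(-3 \right)} \right)} \left(-110\right) = -46 + \left(15 - 3 \left(-16 - 3\right)\right) \left(-110\right) = -46 + \left(15 - -57\right) \left(-110\right) = -46 + \left(15 + 57\right) \left(-110\right) = -46 + 72 \left(-110\right) = -46 - 7920 = -7966$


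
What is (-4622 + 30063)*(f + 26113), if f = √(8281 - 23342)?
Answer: 664340833 + 25441*I*√15061 ≈ 6.6434e+8 + 3.1222e+6*I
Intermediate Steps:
f = I*√15061 (f = √(-15061) = I*√15061 ≈ 122.72*I)
(-4622 + 30063)*(f + 26113) = (-4622 + 30063)*(I*√15061 + 26113) = 25441*(26113 + I*√15061) = 664340833 + 25441*I*√15061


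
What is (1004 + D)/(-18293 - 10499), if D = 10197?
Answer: -11201/28792 ≈ -0.38903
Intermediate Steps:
(1004 + D)/(-18293 - 10499) = (1004 + 10197)/(-18293 - 10499) = 11201/(-28792) = 11201*(-1/28792) = -11201/28792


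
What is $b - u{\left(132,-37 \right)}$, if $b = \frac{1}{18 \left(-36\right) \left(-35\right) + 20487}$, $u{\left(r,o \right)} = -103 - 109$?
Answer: $\frac{9151405}{43167} \approx 212.0$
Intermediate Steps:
$u{\left(r,o \right)} = -212$
$b = \frac{1}{43167}$ ($b = \frac{1}{\left(-648\right) \left(-35\right) + 20487} = \frac{1}{22680 + 20487} = \frac{1}{43167} \approx 2.3166 \cdot 10^{-5}$)
$b - u{\left(132,-37 \right)} = \frac{1}{43167} - -212 = \frac{1}{43167} + 212 = \frac{9151405}{43167}$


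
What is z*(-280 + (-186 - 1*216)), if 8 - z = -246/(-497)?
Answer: -2543860/497 ≈ -5118.4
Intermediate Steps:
z = 3730/497 (z = 8 - (-246)/(-497) = 8 - (-246)*(-1)/497 = 8 - 1*246/497 = 8 - 246/497 = 3730/497 ≈ 7.5050)
z*(-280 + (-186 - 1*216)) = 3730*(-280 + (-186 - 1*216))/497 = 3730*(-280 + (-186 - 216))/497 = 3730*(-280 - 402)/497 = (3730/497)*(-682) = -2543860/497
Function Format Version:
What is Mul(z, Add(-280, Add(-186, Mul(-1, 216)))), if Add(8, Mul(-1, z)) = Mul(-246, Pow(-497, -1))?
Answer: Rational(-2543860, 497) ≈ -5118.4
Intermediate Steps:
z = Rational(3730, 497) (z = Add(8, Mul(-1, Mul(-246, Pow(-497, -1)))) = Add(8, Mul(-1, Mul(-246, Rational(-1, 497)))) = Add(8, Mul(-1, Rational(246, 497))) = Add(8, Rational(-246, 497)) = Rational(3730, 497) ≈ 7.5050)
Mul(z, Add(-280, Add(-186, Mul(-1, 216)))) = Mul(Rational(3730, 497), Add(-280, Add(-186, Mul(-1, 216)))) = Mul(Rational(3730, 497), Add(-280, Add(-186, -216))) = Mul(Rational(3730, 497), Add(-280, -402)) = Mul(Rational(3730, 497), -682) = Rational(-2543860, 497)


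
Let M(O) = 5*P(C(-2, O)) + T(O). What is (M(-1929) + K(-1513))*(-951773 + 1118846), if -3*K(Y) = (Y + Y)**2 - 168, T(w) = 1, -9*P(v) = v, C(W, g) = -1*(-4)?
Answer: -1529805873685/3 ≈ -5.0994e+11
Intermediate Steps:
C(W, g) = 4
P(v) = -v/9
K(Y) = 56 - 4*Y**2/3 (K(Y) = -((Y + Y)**2 - 168)/3 = -((2*Y)**2 - 168)/3 = -(4*Y**2 - 168)/3 = -(-168 + 4*Y**2)/3 = 56 - 4*Y**2/3)
M(O) = -11/9 (M(O) = 5*(-1/9*4) + 1 = 5*(-4/9) + 1 = -20/9 + 1 = -11/9)
(M(-1929) + K(-1513))*(-951773 + 1118846) = (-11/9 + (56 - 4/3*(-1513)**2))*(-951773 + 1118846) = (-11/9 + (56 - 4/3*2289169))*167073 = (-11/9 + (56 - 9156676/3))*167073 = (-11/9 - 9156508/3)*167073 = -27469535/9*167073 = -1529805873685/3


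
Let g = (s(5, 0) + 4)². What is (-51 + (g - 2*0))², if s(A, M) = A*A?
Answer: 624100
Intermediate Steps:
s(A, M) = A²
g = 841 (g = (5² + 4)² = (25 + 4)² = 29² = 841)
(-51 + (g - 2*0))² = (-51 + (841 - 2*0))² = (-51 + (841 + 0))² = (-51 + 841)² = 790² = 624100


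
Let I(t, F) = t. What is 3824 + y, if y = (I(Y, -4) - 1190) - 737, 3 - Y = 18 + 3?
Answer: 1879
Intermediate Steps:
Y = -18 (Y = 3 - (18 + 3) = 3 - 1*21 = 3 - 21 = -18)
y = -1945 (y = (-18 - 1190) - 737 = -1208 - 737 = -1945)
3824 + y = 3824 - 1945 = 1879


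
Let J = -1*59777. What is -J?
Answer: 59777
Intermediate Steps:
J = -59777
-J = -1*(-59777) = 59777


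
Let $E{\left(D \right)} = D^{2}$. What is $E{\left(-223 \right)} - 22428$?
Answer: $27301$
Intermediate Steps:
$E{\left(-223 \right)} - 22428 = \left(-223\right)^{2} - 22428 = 49729 - 22428 = 27301$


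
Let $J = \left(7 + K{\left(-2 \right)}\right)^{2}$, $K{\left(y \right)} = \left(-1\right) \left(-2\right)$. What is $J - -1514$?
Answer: $1595$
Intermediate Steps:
$K{\left(y \right)} = 2$
$J = 81$ ($J = \left(7 + 2\right)^{2} = 9^{2} = 81$)
$J - -1514 = 81 - -1514 = 81 + 1514 = 1595$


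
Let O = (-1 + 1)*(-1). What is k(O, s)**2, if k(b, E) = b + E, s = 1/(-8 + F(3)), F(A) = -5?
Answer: 1/169 ≈ 0.0059172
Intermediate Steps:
O = 0 (O = 0*(-1) = 0)
s = -1/13 (s = 1/(-8 - 5) = 1/(-13) = -1/13 ≈ -0.076923)
k(b, E) = E + b
k(O, s)**2 = (-1/13 + 0)**2 = (-1/13)**2 = 1/169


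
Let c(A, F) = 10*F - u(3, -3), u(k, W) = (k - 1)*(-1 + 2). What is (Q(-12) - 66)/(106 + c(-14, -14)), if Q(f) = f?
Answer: 13/6 ≈ 2.1667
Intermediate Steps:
u(k, W) = -1 + k (u(k, W) = (-1 + k)*1 = -1 + k)
c(A, F) = -2 + 10*F (c(A, F) = 10*F - (-1 + 3) = 10*F - 1*2 = 10*F - 2 = -2 + 10*F)
(Q(-12) - 66)/(106 + c(-14, -14)) = (-12 - 66)/(106 + (-2 + 10*(-14))) = -78/(106 + (-2 - 140)) = -78/(106 - 142) = -78/(-36) = -78*(-1/36) = 13/6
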